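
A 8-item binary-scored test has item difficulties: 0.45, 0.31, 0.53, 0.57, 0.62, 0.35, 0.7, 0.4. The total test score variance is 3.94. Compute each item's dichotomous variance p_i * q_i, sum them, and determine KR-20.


For each item, compute p_i * q_i:
  Item 1: 0.45 * 0.55 = 0.2475
  Item 2: 0.31 * 0.69 = 0.2139
  Item 3: 0.53 * 0.47 = 0.2491
  Item 4: 0.57 * 0.43 = 0.2451
  Item 5: 0.62 * 0.38 = 0.2356
  Item 6: 0.35 * 0.65 = 0.2275
  Item 7: 0.7 * 0.3 = 0.21
  Item 8: 0.4 * 0.6 = 0.24
Sum(p_i * q_i) = 0.2475 + 0.2139 + 0.2491 + 0.2451 + 0.2356 + 0.2275 + 0.21 + 0.24 = 1.8687
KR-20 = (k/(k-1)) * (1 - Sum(p_i*q_i) / Var_total)
= (8/7) * (1 - 1.8687/3.94)
= 1.1429 * 0.5257
KR-20 = 0.6008

0.6008


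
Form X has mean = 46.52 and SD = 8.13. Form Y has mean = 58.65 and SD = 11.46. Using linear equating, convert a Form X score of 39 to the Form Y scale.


slope = SD_Y / SD_X = 11.46 / 8.13 ~ 1.4096
intercept = mean_Y - slope * mean_X = 58.65 - (11.46 / 8.13) * 46.52 ~ -6.9243
Y = slope * X + intercept. To avoid rounding drift from the rounded slope/intercept, evaluate the equivalent form Y = mean_Y + SD_Y * (X - mean_X) / SD_X at full precision:
Y = 58.65 + 11.46 * (39 - 46.52) / 8.13
Y = 58.65 - 11.46 * 7.52 / 8.13
Y = 58.65 - 86.1792 / 8.13
Y = 58.65 - 10.6001
Y = 48.0499

48.0499


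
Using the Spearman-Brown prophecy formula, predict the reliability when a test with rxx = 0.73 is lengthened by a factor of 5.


r_new = (n * rxx) / (1 + (n-1) * rxx)
r_new = (5 * 0.73) / (1 + 4 * 0.73)
r_new = 3.65 / 3.92
r_new = 0.9311

0.9311


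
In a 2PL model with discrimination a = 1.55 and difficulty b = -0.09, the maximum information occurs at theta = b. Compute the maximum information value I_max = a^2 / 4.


For 2PL, max info at theta = b = -0.09
I_max = a^2 / 4 = 1.55^2 / 4
= 2.4025 / 4
I_max = 0.6006

0.6006


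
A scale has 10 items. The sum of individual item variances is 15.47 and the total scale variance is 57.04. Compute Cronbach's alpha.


alpha = (k/(k-1)) * (1 - sum(si^2)/s_total^2)
= (10/9) * (1 - 15.47/57.04)
alpha = 0.8098

0.8098


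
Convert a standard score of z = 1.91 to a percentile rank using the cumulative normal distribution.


CDF(z) = 0.5 * (1 + erf(z/sqrt(2)))
erf(1.3506) = 0.9439
CDF = 0.9719
Percentile rank = 0.9719 * 100 = 97.19

97.19


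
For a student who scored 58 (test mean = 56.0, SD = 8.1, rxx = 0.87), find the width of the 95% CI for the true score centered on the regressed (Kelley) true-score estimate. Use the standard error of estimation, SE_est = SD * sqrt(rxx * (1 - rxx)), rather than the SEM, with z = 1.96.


True score estimate = 0.87*58 + 0.13*56.0 = 57.74
SE_est = SD * sqrt(rxx * (1 - rxx)) = 8.1 * sqrt(0.87 * 0.13) = 8.1 * sqrt(0.1131) = 2.724058
CI = T_est +/- z * SE_est, so width = 2 * z * SE_est = 2 * 1.96 * 2.724058
Width = 10.6783

10.6783


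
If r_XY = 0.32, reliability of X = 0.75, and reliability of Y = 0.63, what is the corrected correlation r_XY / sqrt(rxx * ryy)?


r_corrected = rxy / sqrt(rxx * ryy)
= 0.32 / sqrt(0.75 * 0.63)
= 0.32 / sqrt(0.4725)
= 0.32 / 0.687386
r_corrected = 0.4655

0.4655


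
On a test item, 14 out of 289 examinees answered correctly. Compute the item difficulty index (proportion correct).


Item difficulty p = number correct / total examinees
p = 14 / 289
p = 0.0484

0.0484


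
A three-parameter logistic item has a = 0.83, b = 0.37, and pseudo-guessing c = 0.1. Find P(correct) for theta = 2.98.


logit = 0.83*(2.98 - 0.37) = 2.1663
P* = 1/(1 + exp(-2.1663)) = 0.8972
P = 0.1 + (1 - 0.1) * 0.8972
P = 0.9075

0.9075


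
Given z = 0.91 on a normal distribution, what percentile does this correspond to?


CDF(z) = 0.5 * (1 + erf(z/sqrt(2)))
erf(0.6435) = 0.6372
CDF = 0.8186
Percentile rank = 0.8186 * 100 = 81.86

81.86


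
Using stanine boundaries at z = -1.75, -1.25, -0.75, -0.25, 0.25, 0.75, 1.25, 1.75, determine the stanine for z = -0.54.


Stanine boundaries: [-1.75, -1.25, -0.75, -0.25, 0.25, 0.75, 1.25, 1.75]
z = -0.54
Check each boundary:
  z >= -1.75 -> could be stanine 2
  z >= -1.25 -> could be stanine 3
  z >= -0.75 -> could be stanine 4
  z < -0.25
  z < 0.25
  z < 0.75
  z < 1.25
  z < 1.75
Highest qualifying boundary gives stanine = 4

4


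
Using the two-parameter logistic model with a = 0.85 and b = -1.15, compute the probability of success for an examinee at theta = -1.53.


a*(theta - b) = 0.85 * (-1.53 - -1.15) = -0.323
exp(--0.323) = 1.3813
P = 1 / (1 + 1.3813)
P = 0.4199

0.4199


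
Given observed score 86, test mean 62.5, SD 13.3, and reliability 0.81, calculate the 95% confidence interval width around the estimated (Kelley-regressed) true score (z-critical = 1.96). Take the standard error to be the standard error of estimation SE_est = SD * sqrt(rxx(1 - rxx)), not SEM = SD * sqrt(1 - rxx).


True score estimate = 0.81*86 + 0.19*62.5 = 81.535
SE_est = SD * sqrt(rxx * (1 - rxx)) = 13.3 * sqrt(0.81 * 0.19) = 13.3 * sqrt(0.1539) = 5.217602
CI = T_est +/- z * SE_est, so width = 2 * z * SE_est = 2 * 1.96 * 5.217602
Width = 20.453

20.453


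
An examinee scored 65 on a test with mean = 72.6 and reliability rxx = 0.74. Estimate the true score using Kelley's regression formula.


T_est = rxx * X + (1 - rxx) * mean
T_est = 0.74 * 65 + 0.26 * 72.6
T_est = 48.1 + 18.876
T_est = 66.976

66.976


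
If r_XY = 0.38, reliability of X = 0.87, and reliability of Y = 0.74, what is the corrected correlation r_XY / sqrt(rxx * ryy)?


r_corrected = rxy / sqrt(rxx * ryy)
= 0.38 / sqrt(0.87 * 0.74)
= 0.38 / sqrt(0.6438)
= 0.38 / 0.802371
r_corrected = 0.4736

0.4736


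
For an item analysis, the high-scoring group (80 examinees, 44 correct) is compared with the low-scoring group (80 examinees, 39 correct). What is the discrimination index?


p_upper = 44/80 = 0.55
p_lower = 39/80 = 0.4875
D = 0.55 - 0.4875 = 0.0625

0.0625


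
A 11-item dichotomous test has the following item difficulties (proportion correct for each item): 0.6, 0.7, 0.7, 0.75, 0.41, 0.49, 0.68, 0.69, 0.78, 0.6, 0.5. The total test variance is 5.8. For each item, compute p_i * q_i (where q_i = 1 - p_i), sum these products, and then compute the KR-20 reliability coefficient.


For each item, compute p_i * q_i:
  Item 1: 0.6 * 0.4 = 0.24
  Item 2: 0.7 * 0.3 = 0.21
  Item 3: 0.7 * 0.3 = 0.21
  Item 4: 0.75 * 0.25 = 0.1875
  Item 5: 0.41 * 0.59 = 0.2419
  Item 6: 0.49 * 0.51 = 0.2499
  Item 7: 0.68 * 0.32 = 0.2176
  Item 8: 0.69 * 0.31 = 0.2139
  Item 9: 0.78 * 0.22 = 0.1716
  Item 10: 0.6 * 0.4 = 0.24
  Item 11: 0.5 * 0.5 = 0.25
Sum(p_i * q_i) = 0.24 + 0.21 + 0.21 + 0.1875 + 0.2419 + 0.2499 + 0.2176 + 0.2139 + 0.1716 + 0.24 + 0.25 = 2.4324
KR-20 = (k/(k-1)) * (1 - Sum(p_i*q_i) / Var_total)
= (11/10) * (1 - 2.4324/5.8)
= 1.1 * 0.5806
KR-20 = 0.6387

0.6387


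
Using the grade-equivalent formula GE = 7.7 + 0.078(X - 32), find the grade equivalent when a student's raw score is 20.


raw - median = 20 - 32 = -12
slope * diff = 0.078 * -12 = -0.936
GE = 7.7 + -0.936
GE = 6.764

6.764


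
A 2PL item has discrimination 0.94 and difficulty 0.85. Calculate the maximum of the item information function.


For 2PL, max info at theta = b = 0.85
I_max = a^2 / 4 = 0.94^2 / 4
= 0.8836 / 4
I_max = 0.2209

0.2209


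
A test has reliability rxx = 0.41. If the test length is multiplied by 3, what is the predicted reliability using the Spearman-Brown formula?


r_new = (n * rxx) / (1 + (n-1) * rxx)
r_new = (3 * 0.41) / (1 + 2 * 0.41)
r_new = 1.23 / 1.82
r_new = 0.6758

0.6758


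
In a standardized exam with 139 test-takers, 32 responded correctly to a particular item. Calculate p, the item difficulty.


Item difficulty p = number correct / total examinees
p = 32 / 139
p = 0.2302

0.2302


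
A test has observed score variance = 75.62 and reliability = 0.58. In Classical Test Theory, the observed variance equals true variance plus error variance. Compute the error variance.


var_true = rxx * var_obs = 0.58 * 75.62 = 43.8596
var_error = var_obs - var_true
var_error = 75.62 - 43.8596
var_error = 31.7604

31.7604


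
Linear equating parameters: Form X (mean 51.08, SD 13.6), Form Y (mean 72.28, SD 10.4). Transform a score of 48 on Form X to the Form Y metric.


slope = SD_Y / SD_X = 10.4 / 13.6 ~ 0.7647
intercept = mean_Y - slope * mean_X = 72.28 - (10.4 / 13.6) * 51.08 ~ 33.2188
Y = slope * X + intercept. To avoid rounding drift from the rounded slope/intercept, evaluate the equivalent form Y = mean_Y + SD_Y * (X - mean_X) / SD_X at full precision:
Y = 72.28 + 10.4 * (48 - 51.08) / 13.6
Y = 72.28 - 10.4 * 3.08 / 13.6
Y = 72.28 - 32.032 / 13.6
Y = 72.28 - 2.3553
Y = 69.9247

69.9247


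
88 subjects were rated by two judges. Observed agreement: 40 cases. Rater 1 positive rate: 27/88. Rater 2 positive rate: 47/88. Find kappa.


P_o = 40/88 = 0.454545
P_e = (27*47 + 61*41) / 7744 = 0.486829
kappa = (P_o - P_e) / (1 - P_e)
kappa = (0.454545 - 0.486829) / (1 - 0.486829)
kappa = -0.0629

-0.0629


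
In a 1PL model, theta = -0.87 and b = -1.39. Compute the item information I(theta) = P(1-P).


P = 1/(1+exp(-(-0.87--1.39))) = 0.6271
I = P*(1-P) = 0.6271 * 0.3729
I = 0.2338

0.2338


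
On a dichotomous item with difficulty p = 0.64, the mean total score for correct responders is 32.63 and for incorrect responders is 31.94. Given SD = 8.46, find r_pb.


q = 1 - p = 0.36
rpb = ((M1 - M0) / SD) * sqrt(p * q)
rpb = ((32.63 - 31.94) / 8.46) * sqrt(0.64 * 0.36)
rpb = 0.0391

0.0391


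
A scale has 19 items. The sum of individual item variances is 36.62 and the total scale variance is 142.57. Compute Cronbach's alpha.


alpha = (k/(k-1)) * (1 - sum(si^2)/s_total^2)
= (19/18) * (1 - 36.62/142.57)
alpha = 0.7844

0.7844


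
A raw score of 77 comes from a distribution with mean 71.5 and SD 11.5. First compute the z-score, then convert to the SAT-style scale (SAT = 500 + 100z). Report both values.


z = (X - mean) / SD = (77 - 71.5) / 11.5
z = 5.5 / 11.5
z = 0.4783
SAT-scale = SAT = 500 + 100z
Carry z at full precision (z = 5.5 / 11.5) into the conversion:
SAT-scale = 500 + 100 * (5.5 / 11.5) = 500 + 550 / 11.5
SAT-scale = 500 + 47.8261
SAT-scale = 547.8261

547.8261


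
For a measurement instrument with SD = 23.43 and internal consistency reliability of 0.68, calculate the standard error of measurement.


SEM = SD * sqrt(1 - rxx)
SEM = 23.43 * sqrt(1 - 0.68)
SEM = 23.43 * sqrt(0.32) = 23.43 * 0.565685
SEM = 13.254

13.254


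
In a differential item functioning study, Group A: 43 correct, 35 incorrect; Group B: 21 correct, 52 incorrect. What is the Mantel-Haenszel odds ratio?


Odds_A = 43/35 = 1.2286
Odds_B = 21/52 = 0.4038
OR = Odds_A / Odds_B = 1.2286 / 0.4038
Exactly, OR = (43 * 52) / (35 * 21) = 2236 / 735
OR = 3.0422

3.0422


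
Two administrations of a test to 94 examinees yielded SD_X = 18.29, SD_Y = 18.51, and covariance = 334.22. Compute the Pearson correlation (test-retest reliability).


r = cov(X,Y) / (SD_X * SD_Y)
r = 334.22 / (18.29 * 18.51)
r = 334.22 / 338.5479
r = 0.9872

0.9872


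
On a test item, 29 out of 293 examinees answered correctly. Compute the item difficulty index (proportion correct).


Item difficulty p = number correct / total examinees
p = 29 / 293
p = 0.099

0.099


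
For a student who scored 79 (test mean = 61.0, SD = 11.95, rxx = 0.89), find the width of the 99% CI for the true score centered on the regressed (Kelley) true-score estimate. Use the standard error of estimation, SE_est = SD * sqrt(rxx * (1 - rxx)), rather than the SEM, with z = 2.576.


True score estimate = 0.89*79 + 0.11*61.0 = 77.02
SE_est = SD * sqrt(rxx * (1 - rxx)) = 11.95 * sqrt(0.89 * 0.11) = 11.95 * sqrt(0.0979) = 3.739033
CI = T_est +/- z * SE_est, so width = 2 * z * SE_est = 2 * 2.576 * 3.739033
Width = 19.2635

19.2635


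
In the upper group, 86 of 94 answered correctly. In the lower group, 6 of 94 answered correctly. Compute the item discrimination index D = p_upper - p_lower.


p_upper = 86/94 = 0.9149
p_lower = 6/94 = 0.0638
D = 0.9149 - 0.0638 = 0.8511

0.8511


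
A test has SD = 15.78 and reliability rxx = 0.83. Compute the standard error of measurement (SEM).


SEM = SD * sqrt(1 - rxx)
SEM = 15.78 * sqrt(1 - 0.83)
SEM = 15.78 * sqrt(0.17) = 15.78 * 0.412311
SEM = 6.5063

6.5063


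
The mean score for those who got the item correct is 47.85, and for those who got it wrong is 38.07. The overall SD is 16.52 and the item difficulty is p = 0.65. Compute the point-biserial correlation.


q = 1 - p = 0.35
rpb = ((M1 - M0) / SD) * sqrt(p * q)
rpb = ((47.85 - 38.07) / 16.52) * sqrt(0.65 * 0.35)
rpb = 0.2824

0.2824


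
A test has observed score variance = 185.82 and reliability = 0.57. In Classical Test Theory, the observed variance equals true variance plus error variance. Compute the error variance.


var_true = rxx * var_obs = 0.57 * 185.82 = 105.9174
var_error = var_obs - var_true
var_error = 185.82 - 105.9174
var_error = 79.9026

79.9026


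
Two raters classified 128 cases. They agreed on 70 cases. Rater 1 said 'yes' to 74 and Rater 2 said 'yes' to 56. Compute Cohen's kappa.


P_o = 70/128 = 0.546875
P_e = (74*56 + 54*72) / 16384 = 0.490234
kappa = (P_o - P_e) / (1 - P_e)
kappa = (0.546875 - 0.490234) / (1 - 0.490234)
kappa = 0.1111

0.1111


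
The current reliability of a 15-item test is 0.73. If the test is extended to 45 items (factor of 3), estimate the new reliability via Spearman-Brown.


r_new = (n * rxx) / (1 + (n-1) * rxx)
r_new = (3 * 0.73) / (1 + 2 * 0.73)
r_new = 2.19 / 2.46
r_new = 0.8902

0.8902


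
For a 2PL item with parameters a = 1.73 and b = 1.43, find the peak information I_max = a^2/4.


For 2PL, max info at theta = b = 1.43
I_max = a^2 / 4 = 1.73^2 / 4
= 2.9929 / 4
I_max = 0.7482

0.7482


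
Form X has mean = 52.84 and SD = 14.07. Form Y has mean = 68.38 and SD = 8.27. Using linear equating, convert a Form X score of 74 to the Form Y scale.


slope = SD_Y / SD_X = 8.27 / 14.07 ~ 0.5878
intercept = mean_Y - slope * mean_X = 68.38 - (8.27 / 14.07) * 52.84 ~ 37.3219
Y = slope * X + intercept. To avoid rounding drift from the rounded slope/intercept, evaluate the equivalent form Y = mean_Y + SD_Y * (X - mean_X) / SD_X at full precision:
Y = 68.38 + 8.27 * (74 - 52.84) / 14.07
Y = 68.38 + 8.27 * 21.16 / 14.07
Y = 68.38 + 174.9932 / 14.07
Y = 68.38 + 12.4373
Y = 80.8173

80.8173


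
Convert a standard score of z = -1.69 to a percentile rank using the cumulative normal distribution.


CDF(z) = 0.5 * (1 + erf(z/sqrt(2)))
erf(-1.195) = -0.909
CDF = 0.0455
Percentile rank = 0.0455 * 100 = 4.55

4.55


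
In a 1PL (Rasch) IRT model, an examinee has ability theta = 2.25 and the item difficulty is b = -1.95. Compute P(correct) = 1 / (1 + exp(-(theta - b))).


theta - b = 2.25 - -1.95 = 4.2
exp(-(theta - b)) = exp(-4.2) = 0.015
P = 1 / (1 + 0.015)
P = 0.9852

0.9852


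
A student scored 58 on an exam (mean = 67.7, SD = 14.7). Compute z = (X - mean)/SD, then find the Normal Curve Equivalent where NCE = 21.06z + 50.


z = (X - mean) / SD = (58 - 67.7) / 14.7
z = -9.7 / 14.7
z = -0.6599
NCE = NCE = 21.06z + 50
Carry z at full precision (z = -9.7 / 14.7) into the conversion:
NCE = 21.06 * (-9.7 / 14.7) + 50 = -204.282 / 14.7 + 50
NCE = -13.8967 + 50
NCE = 36.1033

36.1033


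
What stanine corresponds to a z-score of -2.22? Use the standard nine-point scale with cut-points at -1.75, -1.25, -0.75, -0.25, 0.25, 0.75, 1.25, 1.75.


Stanine boundaries: [-1.75, -1.25, -0.75, -0.25, 0.25, 0.75, 1.25, 1.75]
z = -2.22
Check each boundary:
  z < -1.75
  z < -1.25
  z < -0.75
  z < -0.25
  z < 0.25
  z < 0.75
  z < 1.25
  z < 1.75
Highest qualifying boundary gives stanine = 1

1


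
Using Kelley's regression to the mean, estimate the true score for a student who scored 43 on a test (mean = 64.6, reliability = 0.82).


T_est = rxx * X + (1 - rxx) * mean
T_est = 0.82 * 43 + 0.18 * 64.6
T_est = 35.26 + 11.628
T_est = 46.888

46.888


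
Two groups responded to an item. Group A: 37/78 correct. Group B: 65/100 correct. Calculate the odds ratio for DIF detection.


Odds_A = 37/41 = 0.9024
Odds_B = 65/35 = 1.8571
OR = Odds_A / Odds_B = 0.9024 / 1.8571
Exactly, OR = (37 * 35) / (41 * 65) = 1295 / 2665
OR = 0.4859

0.4859


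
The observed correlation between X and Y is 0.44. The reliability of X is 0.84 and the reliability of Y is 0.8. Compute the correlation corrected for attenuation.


r_corrected = rxy / sqrt(rxx * ryy)
= 0.44 / sqrt(0.84 * 0.8)
= 0.44 / sqrt(0.672)
= 0.44 / 0.819756
r_corrected = 0.5367

0.5367


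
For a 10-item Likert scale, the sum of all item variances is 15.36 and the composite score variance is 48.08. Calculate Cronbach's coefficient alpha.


alpha = (k/(k-1)) * (1 - sum(si^2)/s_total^2)
= (10/9) * (1 - 15.36/48.08)
alpha = 0.7561

0.7561


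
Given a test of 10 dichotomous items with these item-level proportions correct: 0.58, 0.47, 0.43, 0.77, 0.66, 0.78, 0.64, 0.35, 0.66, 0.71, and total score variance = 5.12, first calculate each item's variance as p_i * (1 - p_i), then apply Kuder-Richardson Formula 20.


For each item, compute p_i * q_i:
  Item 1: 0.58 * 0.42 = 0.2436
  Item 2: 0.47 * 0.53 = 0.2491
  Item 3: 0.43 * 0.57 = 0.2451
  Item 4: 0.77 * 0.23 = 0.1771
  Item 5: 0.66 * 0.34 = 0.2244
  Item 6: 0.78 * 0.22 = 0.1716
  Item 7: 0.64 * 0.36 = 0.2304
  Item 8: 0.35 * 0.65 = 0.2275
  Item 9: 0.66 * 0.34 = 0.2244
  Item 10: 0.71 * 0.29 = 0.2059
Sum(p_i * q_i) = 0.2436 + 0.2491 + 0.2451 + 0.1771 + 0.2244 + 0.1716 + 0.2304 + 0.2275 + 0.2244 + 0.2059 = 2.1991
KR-20 = (k/(k-1)) * (1 - Sum(p_i*q_i) / Var_total)
= (10/9) * (1 - 2.1991/5.12)
= 1.1111 * 0.5705
KR-20 = 0.6339

0.6339


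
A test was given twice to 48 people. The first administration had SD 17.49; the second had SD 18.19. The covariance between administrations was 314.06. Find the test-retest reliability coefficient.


r = cov(X,Y) / (SD_X * SD_Y)
r = 314.06 / (17.49 * 18.19)
r = 314.06 / 318.1431
r = 0.9872

0.9872


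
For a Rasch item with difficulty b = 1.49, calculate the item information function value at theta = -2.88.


P = 1/(1+exp(-(-2.88-1.49))) = 0.0125
I = P*(1-P) = 0.0125 * 0.9875
I = 0.0123

0.0123


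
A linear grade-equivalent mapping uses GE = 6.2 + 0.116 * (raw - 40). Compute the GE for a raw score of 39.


raw - median = 39 - 40 = -1
slope * diff = 0.116 * -1 = -0.116
GE = 6.2 + -0.116
GE = 6.084

6.084


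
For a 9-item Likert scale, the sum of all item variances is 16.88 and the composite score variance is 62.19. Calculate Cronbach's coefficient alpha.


alpha = (k/(k-1)) * (1 - sum(si^2)/s_total^2)
= (9/8) * (1 - 16.88/62.19)
alpha = 0.8196

0.8196


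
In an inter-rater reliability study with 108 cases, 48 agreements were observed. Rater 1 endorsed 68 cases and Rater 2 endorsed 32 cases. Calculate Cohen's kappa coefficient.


P_o = 48/108 = 0.444444
P_e = (68*32 + 40*76) / 11664 = 0.447188
kappa = (P_o - P_e) / (1 - P_e)
kappa = (0.444444 - 0.447188) / (1 - 0.447188)
kappa = -0.005

-0.005


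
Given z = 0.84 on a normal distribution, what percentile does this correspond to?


CDF(z) = 0.5 * (1 + erf(z/sqrt(2)))
erf(0.594) = 0.5991
CDF = 0.7995
Percentile rank = 0.7995 * 100 = 79.95

79.95


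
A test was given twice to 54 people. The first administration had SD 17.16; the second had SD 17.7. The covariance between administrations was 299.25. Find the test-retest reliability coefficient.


r = cov(X,Y) / (SD_X * SD_Y)
r = 299.25 / (17.16 * 17.7)
r = 299.25 / 303.732
r = 0.9852

0.9852


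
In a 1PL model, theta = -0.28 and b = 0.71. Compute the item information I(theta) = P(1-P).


P = 1/(1+exp(-(-0.28-0.71))) = 0.2709
I = P*(1-P) = 0.2709 * 0.7291
I = 0.1975

0.1975


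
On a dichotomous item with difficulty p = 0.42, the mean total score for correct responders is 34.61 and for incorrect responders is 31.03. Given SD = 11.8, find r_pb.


q = 1 - p = 0.58
rpb = ((M1 - M0) / SD) * sqrt(p * q)
rpb = ((34.61 - 31.03) / 11.8) * sqrt(0.42 * 0.58)
rpb = 0.1497

0.1497


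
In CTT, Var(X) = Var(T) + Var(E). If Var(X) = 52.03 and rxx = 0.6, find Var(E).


var_true = rxx * var_obs = 0.6 * 52.03 = 31.218
var_error = var_obs - var_true
var_error = 52.03 - 31.218
var_error = 20.812

20.812


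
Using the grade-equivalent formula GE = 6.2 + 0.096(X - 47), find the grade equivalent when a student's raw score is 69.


raw - median = 69 - 47 = 22
slope * diff = 0.096 * 22 = 2.112
GE = 6.2 + 2.112
GE = 8.312

8.312


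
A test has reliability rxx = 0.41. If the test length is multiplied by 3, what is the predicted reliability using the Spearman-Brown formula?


r_new = (n * rxx) / (1 + (n-1) * rxx)
r_new = (3 * 0.41) / (1 + 2 * 0.41)
r_new = 1.23 / 1.82
r_new = 0.6758

0.6758


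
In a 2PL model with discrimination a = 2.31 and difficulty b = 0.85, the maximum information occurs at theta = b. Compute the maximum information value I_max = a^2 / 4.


For 2PL, max info at theta = b = 0.85
I_max = a^2 / 4 = 2.31^2 / 4
= 5.3361 / 4
I_max = 1.334

1.334


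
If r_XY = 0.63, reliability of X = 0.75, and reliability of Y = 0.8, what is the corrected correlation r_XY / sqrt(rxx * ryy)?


r_corrected = rxy / sqrt(rxx * ryy)
= 0.63 / sqrt(0.75 * 0.8)
= 0.63 / sqrt(0.6)
= 0.63 / 0.774597
r_corrected = 0.8133

0.8133


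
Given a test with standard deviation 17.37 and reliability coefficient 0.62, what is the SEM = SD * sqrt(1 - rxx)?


SEM = SD * sqrt(1 - rxx)
SEM = 17.37 * sqrt(1 - 0.62)
SEM = 17.37 * sqrt(0.38) = 17.37 * 0.616441
SEM = 10.7076

10.7076


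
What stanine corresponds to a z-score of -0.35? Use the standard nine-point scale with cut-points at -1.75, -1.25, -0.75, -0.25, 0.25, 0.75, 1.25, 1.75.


Stanine boundaries: [-1.75, -1.25, -0.75, -0.25, 0.25, 0.75, 1.25, 1.75]
z = -0.35
Check each boundary:
  z >= -1.75 -> could be stanine 2
  z >= -1.25 -> could be stanine 3
  z >= -0.75 -> could be stanine 4
  z < -0.25
  z < 0.25
  z < 0.75
  z < 1.25
  z < 1.75
Highest qualifying boundary gives stanine = 4

4


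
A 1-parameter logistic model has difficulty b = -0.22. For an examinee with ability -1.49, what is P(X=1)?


theta - b = -1.49 - -0.22 = -1.27
exp(-(theta - b)) = exp(1.27) = 3.5609
P = 1 / (1 + 3.5609)
P = 0.2193

0.2193


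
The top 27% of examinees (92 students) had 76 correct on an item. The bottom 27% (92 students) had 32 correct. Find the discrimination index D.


p_upper = 76/92 = 0.8261
p_lower = 32/92 = 0.3478
D = 0.8261 - 0.3478 = 0.4783

0.4783


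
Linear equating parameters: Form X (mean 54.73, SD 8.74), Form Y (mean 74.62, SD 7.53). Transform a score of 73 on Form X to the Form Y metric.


slope = SD_Y / SD_X = 7.53 / 8.74 ~ 0.8616
intercept = mean_Y - slope * mean_X = 74.62 - (7.53 / 8.74) * 54.73 ~ 27.467
Y = slope * X + intercept. To avoid rounding drift from the rounded slope/intercept, evaluate the equivalent form Y = mean_Y + SD_Y * (X - mean_X) / SD_X at full precision:
Y = 74.62 + 7.53 * (73 - 54.73) / 8.74
Y = 74.62 + 7.53 * 18.27 / 8.74
Y = 74.62 + 137.5731 / 8.74
Y = 74.62 + 15.7406
Y = 90.3606

90.3606


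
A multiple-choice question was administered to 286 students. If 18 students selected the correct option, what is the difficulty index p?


Item difficulty p = number correct / total examinees
p = 18 / 286
p = 0.0629

0.0629


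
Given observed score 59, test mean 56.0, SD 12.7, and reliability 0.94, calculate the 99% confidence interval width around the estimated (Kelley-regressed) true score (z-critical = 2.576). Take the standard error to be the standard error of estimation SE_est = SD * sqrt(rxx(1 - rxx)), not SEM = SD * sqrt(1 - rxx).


True score estimate = 0.94*59 + 0.06*56.0 = 58.82
SE_est = SD * sqrt(rxx * (1 - rxx)) = 12.7 * sqrt(0.94 * 0.06) = 12.7 * sqrt(0.0564) = 3.016083
CI = T_est +/- z * SE_est, so width = 2 * z * SE_est = 2 * 2.576 * 3.016083
Width = 15.5389

15.5389


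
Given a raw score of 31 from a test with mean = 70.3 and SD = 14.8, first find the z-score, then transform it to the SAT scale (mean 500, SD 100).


z = (X - mean) / SD = (31 - 70.3) / 14.8
z = -39.3 / 14.8
z = -2.6554
SAT-scale = SAT = 500 + 100z
Carry z at full precision (z = -39.3 / 14.8) into the conversion:
SAT-scale = 500 + 100 * (-39.3 / 14.8) = 500 + -3930 / 14.8
SAT-scale = 500 + -265.5405
SAT-scale = 234.4595

234.4595


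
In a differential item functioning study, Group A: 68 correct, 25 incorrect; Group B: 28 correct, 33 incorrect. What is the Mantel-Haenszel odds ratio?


Odds_A = 68/25 = 2.72
Odds_B = 28/33 = 0.8485
OR = Odds_A / Odds_B = 2.72 / 0.8485
Exactly, OR = (68 * 33) / (25 * 28) = 2244 / 700
OR = 3.2057

3.2057


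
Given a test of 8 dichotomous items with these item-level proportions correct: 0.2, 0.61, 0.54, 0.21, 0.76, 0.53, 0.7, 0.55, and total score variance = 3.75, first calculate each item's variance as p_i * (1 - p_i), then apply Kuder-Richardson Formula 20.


For each item, compute p_i * q_i:
  Item 1: 0.2 * 0.8 = 0.16
  Item 2: 0.61 * 0.39 = 0.2379
  Item 3: 0.54 * 0.46 = 0.2484
  Item 4: 0.21 * 0.79 = 0.1659
  Item 5: 0.76 * 0.24 = 0.1824
  Item 6: 0.53 * 0.47 = 0.2491
  Item 7: 0.7 * 0.3 = 0.21
  Item 8: 0.55 * 0.45 = 0.2475
Sum(p_i * q_i) = 0.16 + 0.2379 + 0.2484 + 0.1659 + 0.1824 + 0.2491 + 0.21 + 0.2475 = 1.7012
KR-20 = (k/(k-1)) * (1 - Sum(p_i*q_i) / Var_total)
= (8/7) * (1 - 1.7012/3.75)
= 1.1429 * 0.5463
KR-20 = 0.6244

0.6244


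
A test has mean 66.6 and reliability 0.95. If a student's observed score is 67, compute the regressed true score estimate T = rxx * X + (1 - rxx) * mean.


T_est = rxx * X + (1 - rxx) * mean
T_est = 0.95 * 67 + 0.05 * 66.6
T_est = 63.65 + 3.33
T_est = 66.98

66.98


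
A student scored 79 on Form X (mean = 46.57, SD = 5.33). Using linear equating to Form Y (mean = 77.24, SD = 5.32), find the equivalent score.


slope = SD_Y / SD_X = 5.32 / 5.33 ~ 0.9981
intercept = mean_Y - slope * mean_X = 77.24 - (5.32 / 5.33) * 46.57 ~ 30.7574
Y = slope * X + intercept. To avoid rounding drift from the rounded slope/intercept, evaluate the equivalent form Y = mean_Y + SD_Y * (X - mean_X) / SD_X at full precision:
Y = 77.24 + 5.32 * (79 - 46.57) / 5.33
Y = 77.24 + 5.32 * 32.43 / 5.33
Y = 77.24 + 172.5276 / 5.33
Y = 77.24 + 32.3692
Y = 109.6092

109.6092


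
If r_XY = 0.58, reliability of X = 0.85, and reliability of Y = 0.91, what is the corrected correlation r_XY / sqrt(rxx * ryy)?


r_corrected = rxy / sqrt(rxx * ryy)
= 0.58 / sqrt(0.85 * 0.91)
= 0.58 / sqrt(0.7735)
= 0.58 / 0.879488
r_corrected = 0.6595

0.6595


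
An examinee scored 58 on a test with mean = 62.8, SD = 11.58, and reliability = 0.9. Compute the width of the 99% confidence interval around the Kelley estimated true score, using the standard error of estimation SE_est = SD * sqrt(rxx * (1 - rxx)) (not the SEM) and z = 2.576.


True score estimate = 0.9*58 + 0.1*62.8 = 58.48
SE_est = SD * sqrt(rxx * (1 - rxx)) = 11.58 * sqrt(0.9 * 0.1) = 11.58 * sqrt(0.09) = 3.474
CI = T_est +/- z * SE_est, so width = 2 * z * SE_est = 2 * 2.576 * 3.474
Width = 17.898

17.898


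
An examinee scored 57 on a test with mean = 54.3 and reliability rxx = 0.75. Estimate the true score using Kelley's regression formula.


T_est = rxx * X + (1 - rxx) * mean
T_est = 0.75 * 57 + 0.25 * 54.3
T_est = 42.75 + 13.575
T_est = 56.325

56.325


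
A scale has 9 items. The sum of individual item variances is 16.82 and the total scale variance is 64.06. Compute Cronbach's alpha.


alpha = (k/(k-1)) * (1 - sum(si^2)/s_total^2)
= (9/8) * (1 - 16.82/64.06)
alpha = 0.8296

0.8296


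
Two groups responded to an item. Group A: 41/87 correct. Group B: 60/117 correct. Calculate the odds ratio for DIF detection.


Odds_A = 41/46 = 0.8913
Odds_B = 60/57 = 1.0526
OR = Odds_A / Odds_B = 0.8913 / 1.0526
Exactly, OR = (41 * 57) / (46 * 60) = 2337 / 2760
OR = 0.8467

0.8467


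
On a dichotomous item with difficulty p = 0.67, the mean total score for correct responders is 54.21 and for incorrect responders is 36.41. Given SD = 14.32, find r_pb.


q = 1 - p = 0.33
rpb = ((M1 - M0) / SD) * sqrt(p * q)
rpb = ((54.21 - 36.41) / 14.32) * sqrt(0.67 * 0.33)
rpb = 0.5845

0.5845


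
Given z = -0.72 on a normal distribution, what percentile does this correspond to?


CDF(z) = 0.5 * (1 + erf(z/sqrt(2)))
erf(-0.5091) = -0.5285
CDF = 0.2358
Percentile rank = 0.2358 * 100 = 23.58

23.58


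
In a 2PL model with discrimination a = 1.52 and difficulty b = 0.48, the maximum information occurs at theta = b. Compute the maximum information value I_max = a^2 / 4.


For 2PL, max info at theta = b = 0.48
I_max = a^2 / 4 = 1.52^2 / 4
= 2.3104 / 4
I_max = 0.5776

0.5776


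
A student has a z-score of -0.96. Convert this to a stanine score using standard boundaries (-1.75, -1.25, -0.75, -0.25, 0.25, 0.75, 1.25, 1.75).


Stanine boundaries: [-1.75, -1.25, -0.75, -0.25, 0.25, 0.75, 1.25, 1.75]
z = -0.96
Check each boundary:
  z >= -1.75 -> could be stanine 2
  z >= -1.25 -> could be stanine 3
  z < -0.75
  z < -0.25
  z < 0.25
  z < 0.75
  z < 1.25
  z < 1.75
Highest qualifying boundary gives stanine = 3

3


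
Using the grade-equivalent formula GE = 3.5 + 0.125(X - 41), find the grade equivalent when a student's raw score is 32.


raw - median = 32 - 41 = -9
slope * diff = 0.125 * -9 = -1.125
GE = 3.5 + -1.125
GE = 2.375

2.375


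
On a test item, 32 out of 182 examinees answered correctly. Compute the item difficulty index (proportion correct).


Item difficulty p = number correct / total examinees
p = 32 / 182
p = 0.1758

0.1758


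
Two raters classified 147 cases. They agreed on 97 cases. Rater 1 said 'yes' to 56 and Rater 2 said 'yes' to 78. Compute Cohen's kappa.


P_o = 97/147 = 0.659864
P_e = (56*78 + 91*69) / 21609 = 0.492711
kappa = (P_o - P_e) / (1 - P_e)
kappa = (0.659864 - 0.492711) / (1 - 0.492711)
kappa = 0.3295

0.3295


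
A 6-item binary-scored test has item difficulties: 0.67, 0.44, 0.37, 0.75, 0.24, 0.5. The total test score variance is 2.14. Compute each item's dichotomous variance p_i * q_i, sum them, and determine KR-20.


For each item, compute p_i * q_i:
  Item 1: 0.67 * 0.33 = 0.2211
  Item 2: 0.44 * 0.56 = 0.2464
  Item 3: 0.37 * 0.63 = 0.2331
  Item 4: 0.75 * 0.25 = 0.1875
  Item 5: 0.24 * 0.76 = 0.1824
  Item 6: 0.5 * 0.5 = 0.25
Sum(p_i * q_i) = 0.2211 + 0.2464 + 0.2331 + 0.1875 + 0.1824 + 0.25 = 1.3205
KR-20 = (k/(k-1)) * (1 - Sum(p_i*q_i) / Var_total)
= (6/5) * (1 - 1.3205/2.14)
= 1.2 * 0.3829
KR-20 = 0.4595

0.4595


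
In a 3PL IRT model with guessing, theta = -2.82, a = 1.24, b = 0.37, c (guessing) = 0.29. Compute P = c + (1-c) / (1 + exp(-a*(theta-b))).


logit = 1.24*(-2.82 - 0.37) = -3.9556
P* = 1/(1 + exp(--3.9556)) = 0.0188
P = 0.29 + (1 - 0.29) * 0.0188
P = 0.3033

0.3033


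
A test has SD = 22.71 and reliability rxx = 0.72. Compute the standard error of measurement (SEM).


SEM = SD * sqrt(1 - rxx)
SEM = 22.71 * sqrt(1 - 0.72)
SEM = 22.71 * sqrt(0.28) = 22.71 * 0.52915
SEM = 12.017

12.017


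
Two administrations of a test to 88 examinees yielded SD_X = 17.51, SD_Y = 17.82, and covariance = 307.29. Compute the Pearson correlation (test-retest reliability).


r = cov(X,Y) / (SD_X * SD_Y)
r = 307.29 / (17.51 * 17.82)
r = 307.29 / 312.0282
r = 0.9848

0.9848


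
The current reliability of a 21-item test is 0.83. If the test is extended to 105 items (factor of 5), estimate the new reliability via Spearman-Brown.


r_new = (n * rxx) / (1 + (n-1) * rxx)
r_new = (5 * 0.83) / (1 + 4 * 0.83)
r_new = 4.15 / 4.32
r_new = 0.9606

0.9606


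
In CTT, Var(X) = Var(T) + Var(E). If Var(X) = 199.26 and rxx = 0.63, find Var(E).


var_true = rxx * var_obs = 0.63 * 199.26 = 125.5338
var_error = var_obs - var_true
var_error = 199.26 - 125.5338
var_error = 73.7262

73.7262


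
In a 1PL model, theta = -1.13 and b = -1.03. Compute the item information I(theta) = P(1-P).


P = 1/(1+exp(-(-1.13--1.03))) = 0.475
I = P*(1-P) = 0.475 * 0.525
I = 0.2494

0.2494


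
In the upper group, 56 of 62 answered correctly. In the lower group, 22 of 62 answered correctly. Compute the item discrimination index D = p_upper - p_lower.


p_upper = 56/62 = 0.9032
p_lower = 22/62 = 0.3548
D = 0.9032 - 0.3548 = 0.5484

0.5484


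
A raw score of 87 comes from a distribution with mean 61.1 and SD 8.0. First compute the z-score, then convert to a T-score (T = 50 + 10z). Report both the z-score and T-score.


z = (X - mean) / SD = (87 - 61.1) / 8.0
z = 25.9 / 8.0
z = 3.2375
T-score = T = 50 + 10z
Carry z at full precision (z = 25.9 / 8.0) into the conversion:
T-score = 50 + 10 * (25.9 / 8.0) = 50 + 259 / 8.0
T-score = 50 + 32.375
T-score = 82.375

82.375


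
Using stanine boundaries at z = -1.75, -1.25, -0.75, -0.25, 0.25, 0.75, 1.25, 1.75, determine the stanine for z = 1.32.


Stanine boundaries: [-1.75, -1.25, -0.75, -0.25, 0.25, 0.75, 1.25, 1.75]
z = 1.32
Check each boundary:
  z >= -1.75 -> could be stanine 2
  z >= -1.25 -> could be stanine 3
  z >= -0.75 -> could be stanine 4
  z >= -0.25 -> could be stanine 5
  z >= 0.25 -> could be stanine 6
  z >= 0.75 -> could be stanine 7
  z >= 1.25 -> could be stanine 8
  z < 1.75
Highest qualifying boundary gives stanine = 8

8


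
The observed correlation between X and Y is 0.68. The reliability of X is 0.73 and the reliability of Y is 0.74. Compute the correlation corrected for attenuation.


r_corrected = rxy / sqrt(rxx * ryy)
= 0.68 / sqrt(0.73 * 0.74)
= 0.68 / sqrt(0.5402)
= 0.68 / 0.734983
r_corrected = 0.9252

0.9252


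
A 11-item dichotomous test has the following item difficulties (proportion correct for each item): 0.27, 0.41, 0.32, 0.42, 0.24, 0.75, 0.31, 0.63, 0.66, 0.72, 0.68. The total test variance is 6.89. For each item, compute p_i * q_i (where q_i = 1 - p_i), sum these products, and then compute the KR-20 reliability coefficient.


For each item, compute p_i * q_i:
  Item 1: 0.27 * 0.73 = 0.1971
  Item 2: 0.41 * 0.59 = 0.2419
  Item 3: 0.32 * 0.68 = 0.2176
  Item 4: 0.42 * 0.58 = 0.2436
  Item 5: 0.24 * 0.76 = 0.1824
  Item 6: 0.75 * 0.25 = 0.1875
  Item 7: 0.31 * 0.69 = 0.2139
  Item 8: 0.63 * 0.37 = 0.2331
  Item 9: 0.66 * 0.34 = 0.2244
  Item 10: 0.72 * 0.28 = 0.2016
  Item 11: 0.68 * 0.32 = 0.2176
Sum(p_i * q_i) = 0.1971 + 0.2419 + 0.2176 + 0.2436 + 0.1824 + 0.1875 + 0.2139 + 0.2331 + 0.2244 + 0.2016 + 0.2176 = 2.3607
KR-20 = (k/(k-1)) * (1 - Sum(p_i*q_i) / Var_total)
= (11/10) * (1 - 2.3607/6.89)
= 1.1 * 0.6574
KR-20 = 0.7231

0.7231


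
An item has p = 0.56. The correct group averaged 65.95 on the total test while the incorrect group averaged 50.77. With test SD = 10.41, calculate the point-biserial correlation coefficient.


q = 1 - p = 0.44
rpb = ((M1 - M0) / SD) * sqrt(p * q)
rpb = ((65.95 - 50.77) / 10.41) * sqrt(0.56 * 0.44)
rpb = 0.7238

0.7238


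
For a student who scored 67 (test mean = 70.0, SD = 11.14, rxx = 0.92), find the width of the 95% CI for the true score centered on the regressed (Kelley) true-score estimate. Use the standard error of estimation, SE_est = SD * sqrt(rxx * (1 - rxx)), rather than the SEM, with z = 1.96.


True score estimate = 0.92*67 + 0.08*70.0 = 67.24
SE_est = SD * sqrt(rxx * (1 - rxx)) = 11.14 * sqrt(0.92 * 0.08) = 11.14 * sqrt(0.0736) = 3.022206
CI = T_est +/- z * SE_est, so width = 2 * z * SE_est = 2 * 1.96 * 3.022206
Width = 11.847

11.847


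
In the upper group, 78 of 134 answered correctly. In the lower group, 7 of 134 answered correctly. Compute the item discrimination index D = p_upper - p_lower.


p_upper = 78/134 = 0.5821
p_lower = 7/134 = 0.0522
D = 0.5821 - 0.0522 = 0.5299

0.5299


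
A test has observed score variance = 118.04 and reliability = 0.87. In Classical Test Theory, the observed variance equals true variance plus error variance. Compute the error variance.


var_true = rxx * var_obs = 0.87 * 118.04 = 102.6948
var_error = var_obs - var_true
var_error = 118.04 - 102.6948
var_error = 15.3452

15.3452


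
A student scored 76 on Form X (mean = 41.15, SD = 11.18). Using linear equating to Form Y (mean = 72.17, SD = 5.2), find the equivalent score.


slope = SD_Y / SD_X = 5.2 / 11.18 ~ 0.4651
intercept = mean_Y - slope * mean_X = 72.17 - (5.2 / 11.18) * 41.15 ~ 53.0305
Y = slope * X + intercept. To avoid rounding drift from the rounded slope/intercept, evaluate the equivalent form Y = mean_Y + SD_Y * (X - mean_X) / SD_X at full precision:
Y = 72.17 + 5.2 * (76 - 41.15) / 11.18
Y = 72.17 + 5.2 * 34.85 / 11.18
Y = 72.17 + 181.22 / 11.18
Y = 72.17 + 16.2093
Y = 88.3793

88.3793


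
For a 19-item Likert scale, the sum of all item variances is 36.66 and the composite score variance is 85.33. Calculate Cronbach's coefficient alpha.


alpha = (k/(k-1)) * (1 - sum(si^2)/s_total^2)
= (19/18) * (1 - 36.66/85.33)
alpha = 0.6021

0.6021


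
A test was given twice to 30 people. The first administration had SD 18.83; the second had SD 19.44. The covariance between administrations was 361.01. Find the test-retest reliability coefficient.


r = cov(X,Y) / (SD_X * SD_Y)
r = 361.01 / (18.83 * 19.44)
r = 361.01 / 366.0552
r = 0.9862

0.9862


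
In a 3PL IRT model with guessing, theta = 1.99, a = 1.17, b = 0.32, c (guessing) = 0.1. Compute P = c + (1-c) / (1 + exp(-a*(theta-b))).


logit = 1.17*(1.99 - 0.32) = 1.9539
P* = 1/(1 + exp(-1.9539)) = 0.8759
P = 0.1 + (1 - 0.1) * 0.8759
P = 0.8883

0.8883


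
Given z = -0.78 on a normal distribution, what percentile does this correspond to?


CDF(z) = 0.5 * (1 + erf(z/sqrt(2)))
erf(-0.5515) = -0.5646
CDF = 0.2177
Percentile rank = 0.2177 * 100 = 21.77

21.77


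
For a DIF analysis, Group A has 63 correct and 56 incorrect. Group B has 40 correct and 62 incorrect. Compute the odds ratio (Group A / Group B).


Odds_A = 63/56 = 1.125
Odds_B = 40/62 = 0.6452
OR = Odds_A / Odds_B = 1.125 / 0.6452
Exactly, OR = (63 * 62) / (56 * 40) = 3906 / 2240
OR = 1.7437

1.7437


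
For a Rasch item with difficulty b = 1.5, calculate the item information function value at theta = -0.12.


P = 1/(1+exp(-(-0.12-1.5))) = 0.1652
I = P*(1-P) = 0.1652 * 0.8348
I = 0.1379

0.1379


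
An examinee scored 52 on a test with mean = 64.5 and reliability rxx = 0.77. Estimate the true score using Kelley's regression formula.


T_est = rxx * X + (1 - rxx) * mean
T_est = 0.77 * 52 + 0.23 * 64.5
T_est = 40.04 + 14.835
T_est = 54.875

54.875


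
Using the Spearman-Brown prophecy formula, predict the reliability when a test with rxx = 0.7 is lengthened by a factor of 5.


r_new = (n * rxx) / (1 + (n-1) * rxx)
r_new = (5 * 0.7) / (1 + 4 * 0.7)
r_new = 3.5 / 3.8
r_new = 0.9211

0.9211


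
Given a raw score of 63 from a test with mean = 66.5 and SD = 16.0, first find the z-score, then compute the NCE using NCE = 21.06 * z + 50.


z = (X - mean) / SD = (63 - 66.5) / 16.0
z = -3.5 / 16.0
z = -0.2188
NCE = NCE = 21.06z + 50
Carry z at full precision (z = -3.5 / 16.0) into the conversion:
NCE = 21.06 * (-3.5 / 16.0) + 50 = -73.71 / 16.0 + 50
NCE = -4.6069 + 50
NCE = 45.3931

45.3931


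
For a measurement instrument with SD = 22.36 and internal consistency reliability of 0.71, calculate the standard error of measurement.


SEM = SD * sqrt(1 - rxx)
SEM = 22.36 * sqrt(1 - 0.71)
SEM = 22.36 * sqrt(0.29) = 22.36 * 0.538516
SEM = 12.0412

12.0412


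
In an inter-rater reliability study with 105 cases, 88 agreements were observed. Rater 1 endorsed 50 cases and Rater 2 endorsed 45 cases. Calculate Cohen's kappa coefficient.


P_o = 88/105 = 0.838095
P_e = (50*45 + 55*60) / 11025 = 0.503401
kappa = (P_o - P_e) / (1 - P_e)
kappa = (0.838095 - 0.503401) / (1 - 0.503401)
kappa = 0.674

0.674


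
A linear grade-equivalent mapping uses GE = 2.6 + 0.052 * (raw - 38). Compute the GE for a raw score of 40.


raw - median = 40 - 38 = 2
slope * diff = 0.052 * 2 = 0.104
GE = 2.6 + 0.104
GE = 2.704

2.704


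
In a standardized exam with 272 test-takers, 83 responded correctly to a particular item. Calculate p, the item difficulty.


Item difficulty p = number correct / total examinees
p = 83 / 272
p = 0.3051

0.3051
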